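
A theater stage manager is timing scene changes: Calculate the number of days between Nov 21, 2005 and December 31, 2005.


Start: November 21, 2005
End: December 31, 2005
Days left in November: 9
December: 31
Sum of remaining months: 31
Total: 9 + 31 = 40

40


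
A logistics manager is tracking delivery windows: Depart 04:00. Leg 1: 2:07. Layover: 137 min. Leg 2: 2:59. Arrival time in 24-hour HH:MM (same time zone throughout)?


Depart: 04:00
Leg 1: +127 min -> 06:07
Layover: +137 min -> 08:24
Leg 2: +179 min -> 11:23
Total travel: 443 minutes = 7h 23m
Arrival: 11:23

11:23


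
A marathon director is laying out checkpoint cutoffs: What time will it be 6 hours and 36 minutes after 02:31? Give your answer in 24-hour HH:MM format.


Start time: 02:31
Adding: 6 hours 36 minutes
Minutes: 31 + 36 = 67
Minute overflow: 67 >= 60, so carry 1 hour, minutes = 7
Hours: 2 + 6 + 1 = 9
Result: 09:07

09:07


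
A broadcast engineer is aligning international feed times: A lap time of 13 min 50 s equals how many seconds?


Minutes: 13
Seconds: 50
Convert minutes to seconds: 13 x 60 = 780
Add remaining seconds: 780 + 50 = 830

830


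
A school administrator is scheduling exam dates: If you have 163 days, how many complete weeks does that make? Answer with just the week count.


Total days: 163
Days per week: 7
Division: 163 / 7 = 23 remainder 2
Complete weeks: 23
Remaining days: 2

23


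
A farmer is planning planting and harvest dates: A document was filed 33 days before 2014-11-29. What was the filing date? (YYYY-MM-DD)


Start: 2014-11-29
Subtracting 33 days
Days already passed in November: 29
After going back through November: 4 more days to subtract
October 2014 has 31 days, need 4
Result: 2014-10-27

2014-10-27


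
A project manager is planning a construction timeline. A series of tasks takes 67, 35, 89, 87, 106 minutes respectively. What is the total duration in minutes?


Durations: 67, 35, 89, 87, 106
Running sum: 67
+ 35 = 102
+ 89 = 191
+ 87 = 278
+ 106 = 384
Total duration: 384 minutes
That is 6 hours and 24 minutes

384


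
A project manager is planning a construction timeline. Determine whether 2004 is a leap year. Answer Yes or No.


Year: 2004
Divisible by 4? 2004 / 4 = 501.0 -> Yes
Divisible by 100? 2004 / 100 = 20.04 -> No
Divisible by 4 but not 100, so it IS a leap year

Yes


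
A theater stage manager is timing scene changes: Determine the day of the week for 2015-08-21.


Date: 2015-08-21
January 1, 2015 is a Thursday
Day of year: 233
Offset from Jan 1: 232 days
232 mod 7 = 1
Result: Friday

Friday


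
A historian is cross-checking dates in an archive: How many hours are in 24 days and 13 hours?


Days: 24
Extra hours: 13
Hours per day: 24
Days to hours: 24 x 24 = 576
Total: 576 + 13 = 589

589


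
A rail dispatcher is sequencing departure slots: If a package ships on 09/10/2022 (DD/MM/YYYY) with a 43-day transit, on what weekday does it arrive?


Start: 2022-10-09 (Sunday)
Step 1 - find target date: add 43 days
  2022-10-09 + 43 days = 2022-11-21
Step 2 - day of week:
  43 mod 7 = 1
  Sunday + 1 days -> Monday
Result: Monday (2022-11-21)

Monday


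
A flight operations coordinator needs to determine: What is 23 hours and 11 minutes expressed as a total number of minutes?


Hours: 23
Minutes: 11
Convert hours to minutes: 23 x 60 = 1380
Add remaining minutes: 1380 + 11 = 1391

1391


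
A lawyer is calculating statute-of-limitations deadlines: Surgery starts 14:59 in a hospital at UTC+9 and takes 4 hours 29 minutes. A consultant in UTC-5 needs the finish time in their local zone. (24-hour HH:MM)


Start: 14:59 in UTC+9
Step 1 - add duration:
  minutes: 59 + 29 = 88 (carry 1h)
  hours: 14 + 4 + 1 = 19
  end in UTC+9: 19:28
Step 2 - convert UTC+9 -> UTC-5:
  offset difference: -5 - (9) = -14 hours
  19 + (-14) = 5 -> mod 24 = 5
Result: 05:28 in UTC-5

05:28


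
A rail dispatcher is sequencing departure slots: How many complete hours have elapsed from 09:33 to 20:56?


Start: 09:33
End: 20:56
Hour difference: 20 - 9 = 11 hours
Minute difference: 56 - 33 = 23 minutes
Total minutes: 683
Complete hours: 683 / 60 = 11 (remainder 23)

11


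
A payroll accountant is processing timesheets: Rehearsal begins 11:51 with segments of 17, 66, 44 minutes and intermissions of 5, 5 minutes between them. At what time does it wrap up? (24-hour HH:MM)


Start: 11:51 = 711 min from midnight
  after task 1 (17 min): 12:08
  after break (5 min): 12:13
  after task 2 (66 min): 13:19
  after break (5 min): 13:24
  after task 3 (44 min): 14:08
Total elapsed: 137 minutes
End time: 14:08

14:08


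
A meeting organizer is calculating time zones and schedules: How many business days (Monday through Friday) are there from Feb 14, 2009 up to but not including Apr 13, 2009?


Start: 2009-02-14 (Saturday)
End (exclusive): 2009-04-13 (Monday)
Total calendar days: 58
Full weeks: 58 // 7 = 8 -> 40 weekdays
Remaining 2 days starting on Saturday:
  Sat(-), Sun(-) -> 0 weekdays
Total business days: 40 + 0 = 40

40


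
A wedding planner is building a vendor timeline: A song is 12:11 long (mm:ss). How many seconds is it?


Minutes: 12
Extra seconds: 11
Seconds per minute: 60
Minutes to seconds: 12 x 60 = 720
Total: 720 + 11 = 731

731


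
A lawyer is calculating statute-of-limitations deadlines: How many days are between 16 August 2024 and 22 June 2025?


Start date: 2024-08-16
End date: 2025-06-22
Aug 2024: +16 days
Sep 2024: +30 days
Oct 2024: +31 days
... (8 more months)
Total: 310 days

310


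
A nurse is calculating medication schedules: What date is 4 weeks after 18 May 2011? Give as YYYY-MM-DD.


Start: 2011-05-18
Weeks to add: 4
Convert to days: 4 x 7 = 28 days
Add 28 days to 2011-05-18
Result: 2011-06-15

2011-06-15


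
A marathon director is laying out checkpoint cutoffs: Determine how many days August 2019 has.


Month: August
Year: 2019
August is a 31-day month
Total: 31 days

31


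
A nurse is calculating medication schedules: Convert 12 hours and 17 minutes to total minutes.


Hours: 12
Extra minutes: 17
Minutes per hour: 60
Hours to minutes: 12 x 60 = 720
Total: 720 + 17 = 737

737


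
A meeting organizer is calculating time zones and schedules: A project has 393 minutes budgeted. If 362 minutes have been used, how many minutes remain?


Total budget: 393 minutes
Time used: 362 minutes
Remaining: 393 - 362 = 31 minutes
Percent used: 92.1%
Percent remaining: 7.9%

31


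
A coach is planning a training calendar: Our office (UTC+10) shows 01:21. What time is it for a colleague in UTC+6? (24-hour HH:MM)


Local time: 01:21 at UTC+10 (offset 10h)
Target zone: UTC+6 (offset 6h)
Difference: 6 - (10) = -4 hours
Calculation: 1 + (-4) = -3
Wraparound: (-3) mod 24 = 21
Result: 21:21

21:21


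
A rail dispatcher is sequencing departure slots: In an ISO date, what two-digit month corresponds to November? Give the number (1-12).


Calendar month order:
10. October
11. November <--
12. December
November is month number 11

11


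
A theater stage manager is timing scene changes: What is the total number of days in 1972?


Year: 1972
Check leap year rules:
Divisible by 4? Yes
Divisible by 100? No
1972 is a leap year
Days: 366

366


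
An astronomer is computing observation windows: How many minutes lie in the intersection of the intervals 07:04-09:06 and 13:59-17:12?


Interval A: [424, 546] minutes from midnight
Interval B: [839, 1032] minutes from midnight
Overlap start = max(424, 839) = 839
Overlap end = min(546, 1032) = 546
End <= start, so the intervals do not overlap: 0 minutes

0


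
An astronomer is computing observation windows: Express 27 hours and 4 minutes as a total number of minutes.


Hours: 27
Extra minutes: 4
Minutes per hour: 60
Hours to minutes: 27 x 60 = 1620
Total: 1620 + 4 = 1624

1624


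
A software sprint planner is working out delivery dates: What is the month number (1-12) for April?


Calendar month order:
3. March
4. April <--
5. May
April is month number 4

4


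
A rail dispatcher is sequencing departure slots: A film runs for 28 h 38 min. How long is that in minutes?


Hours: 28
Minutes: 38
Convert hours to minutes: 28 x 60 = 1680
Add remaining minutes: 1680 + 38 = 1718

1718


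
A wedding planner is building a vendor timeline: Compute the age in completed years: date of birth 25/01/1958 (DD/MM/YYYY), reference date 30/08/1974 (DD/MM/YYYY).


Birth: 1958-01-25
Reference: 1974-08-30
Year difference: 1974 - 1958 = 16
Has birthday (01-25) occurred by 08-30? Yes
Age in full years: 16

16


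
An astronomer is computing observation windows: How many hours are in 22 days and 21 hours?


Days: 22
Extra hours: 21
Hours per day: 24
Days to hours: 22 x 24 = 528
Total: 528 + 21 = 549

549


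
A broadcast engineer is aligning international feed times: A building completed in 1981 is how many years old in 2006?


Birth year: 1981
Current year: 2006
Age = current year - birth year
Age = 2006 - 1981 = 25

25


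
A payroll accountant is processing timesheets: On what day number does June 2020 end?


Month: June
Year: 2020
June is a 30-day month
Total: 30 days

30


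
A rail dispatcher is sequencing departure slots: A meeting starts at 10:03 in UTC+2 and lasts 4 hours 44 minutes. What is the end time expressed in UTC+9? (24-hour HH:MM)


Start: 10:03 in UTC+2
Step 1 - add duration:
  minutes: 3 + 44 = 47
  hours: 10 + 4 + 0 = 14
  end in UTC+2: 14:47
Step 2 - convert UTC+2 -> UTC+9:
  offset difference: 9 - (2) = 7 hours
  14 + (7) = 21 -> mod 24 = 21
Result: 21:47 in UTC+9

21:47


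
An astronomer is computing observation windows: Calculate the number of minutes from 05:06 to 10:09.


Start time: 05:06 = 306 minutes from midnight
End time: 10:09 = 609 minutes from midnight
Difference: 609 - 306 = 303 minutes
That is 5 hours and 3 minutes

303


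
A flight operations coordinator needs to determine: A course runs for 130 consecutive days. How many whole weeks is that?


Total days: 130
Days per week: 7
Division: 130 / 7 = 18 remainder 4
Complete weeks: 18
Remaining days: 4

18


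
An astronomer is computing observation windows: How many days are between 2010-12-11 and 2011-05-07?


Start date: 2010-12-11
End date: 2011-05-07
Dec 2010: +21 days
Jan 2011: +31 days
Feb 2011: +28 days
... (3 more months)
Total: 147 days

147


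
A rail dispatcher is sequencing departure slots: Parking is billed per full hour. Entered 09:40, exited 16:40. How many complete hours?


Start: 09:40
End: 16:40
Hour difference: 16 - 9 = 7 hours
Minute difference: 40 - 40 = 0 minutes
Total minutes: 420
Complete hours: 420 / 60 = 7 (remainder 0)

7


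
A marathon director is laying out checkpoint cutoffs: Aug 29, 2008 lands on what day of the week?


Date: 2008-08-29
January 1, 2008 is a Tuesday
Day of year: 242
Offset from Jan 1: 241 days
241 mod 7 = 3
Result: Friday

Friday


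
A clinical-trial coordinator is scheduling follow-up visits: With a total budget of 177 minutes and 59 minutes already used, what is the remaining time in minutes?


Total budget: 177 minutes
Time used: 59 minutes
Remaining: 177 - 59 = 118 minutes
Percent used: 33.3%
Percent remaining: 66.7%

118


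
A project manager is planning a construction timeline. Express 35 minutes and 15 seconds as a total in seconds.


Minutes: 35
Seconds: 15
Convert minutes to seconds: 35 x 60 = 2100
Add remaining seconds: 2100 + 15 = 2115

2115


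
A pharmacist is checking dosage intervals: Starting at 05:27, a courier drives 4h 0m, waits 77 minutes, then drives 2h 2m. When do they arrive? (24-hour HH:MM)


Depart: 05:27
Leg 1: +240 min -> 09:27
Layover: +77 min -> 10:44
Leg 2: +122 min -> 12:46
Total travel: 439 minutes = 7h 19m
Arrival: 12:46

12:46


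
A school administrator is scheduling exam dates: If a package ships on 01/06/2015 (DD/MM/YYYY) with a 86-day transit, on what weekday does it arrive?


Start: 2015-06-01 (Monday)
Step 1 - find target date: add 86 days
  2015-06-01 + 86 days = 2015-08-26
Step 2 - day of week:
  86 mod 7 = 2
  Monday + 2 days -> Wednesday
Result: Wednesday (2015-08-26)

Wednesday


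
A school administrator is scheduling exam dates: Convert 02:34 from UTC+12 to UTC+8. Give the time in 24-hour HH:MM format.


Local time: 02:34 at UTC+12 (offset 12h)
Target zone: UTC+8 (offset 8h)
Difference: 8 - (12) = -4 hours
Calculation: 2 + (-4) = -2
Wraparound: (-2) mod 24 = 22
Result: 22:34

22:34


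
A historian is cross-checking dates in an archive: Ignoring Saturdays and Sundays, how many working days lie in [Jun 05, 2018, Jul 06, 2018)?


Start: 2018-06-05 (Tuesday)
End (exclusive): 2018-07-06 (Friday)
Total calendar days: 31
Full weeks: 31 // 7 = 4 -> 20 weekdays
Remaining 3 days starting on Tuesday:
  Tue(w), Wed(w), Thu(w) -> 3 weekdays
Total business days: 20 + 3 = 23

23


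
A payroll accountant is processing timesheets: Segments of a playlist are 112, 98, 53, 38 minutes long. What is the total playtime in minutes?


Durations: 112, 98, 53, 38
Running sum: 112
+ 98 = 210
+ 53 = 263
+ 38 = 301
Total duration: 301 minutes
That is 5 hours and 1 minutes

301


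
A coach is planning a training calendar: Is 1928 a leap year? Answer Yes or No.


Year: 1928
Divisible by 4? 1928 / 4 = 482.0 -> Yes
Divisible by 100? 1928 / 100 = 19.28 -> No
Divisible by 4 but not 100, so it IS a leap year

Yes


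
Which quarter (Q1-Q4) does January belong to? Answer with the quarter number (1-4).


Month: January (month 1)
Q1: January-March (months 1-3)
Q2: April-June (months 4-6)
Q3: July-September (months 7-9)
Q4: October-December (months 10-12)
Month 1 falls in Q1

1


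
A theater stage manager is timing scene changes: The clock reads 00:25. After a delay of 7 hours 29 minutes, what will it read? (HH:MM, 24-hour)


Start time: 00:25
Adding: 7 hours 29 minutes
Minutes: 25 + 29 = 54
Hours: 0 + 7 + 0 = 7
Result: 07:54

07:54


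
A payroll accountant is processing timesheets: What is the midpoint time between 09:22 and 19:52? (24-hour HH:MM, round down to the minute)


Start time: 09:22 = 562 minutes from midnight
End time: 19:52 = 1192 minutes from midnight
Sum: 562 + 1192 = 1754
Midpoint: 1754 / 2 = 877 minutes
Convert: 877 / 60 = 14 hours, 37 minutes
Result: 14:37

14:37


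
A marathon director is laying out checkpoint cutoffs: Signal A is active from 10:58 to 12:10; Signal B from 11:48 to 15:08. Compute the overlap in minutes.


Interval A: [658, 730] minutes from midnight
Interval B: [708, 908] minutes from midnight
Overlap start = max(658, 708) = 708
Overlap end = min(730, 908) = 730
Overlap = 730 - 708 = 22 minutes

22


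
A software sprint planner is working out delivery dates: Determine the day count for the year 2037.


Year: 2037
Check leap year rules:
Divisible by 4? No
2037 is not a leap year
Days: 365

365


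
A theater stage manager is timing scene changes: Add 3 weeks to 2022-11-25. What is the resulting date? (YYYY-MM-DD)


Start: 2022-11-25
Weeks to add: 3
Convert to days: 3 x 7 = 21 days
Add 21 days to 2022-11-25
Result: 2022-12-16

2022-12-16


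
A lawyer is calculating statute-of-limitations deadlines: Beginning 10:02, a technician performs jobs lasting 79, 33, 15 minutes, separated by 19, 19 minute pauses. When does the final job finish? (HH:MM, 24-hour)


Start: 10:02 = 602 min from midnight
  after task 1 (79 min): 11:21
  after break (19 min): 11:40
  after task 2 (33 min): 12:13
  after break (19 min): 12:32
  after task 3 (15 min): 12:47
Total elapsed: 165 minutes
End time: 12:47

12:47


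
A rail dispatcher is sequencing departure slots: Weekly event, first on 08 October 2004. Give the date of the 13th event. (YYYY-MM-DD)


First occurrence: 2004-10-08 (occurrence 1)
Each occurrence is 7 days after the previous.
Occurrence 13 is 12 weeks after the first.
12 weeks = 84 days
2004-10-08 + 84 days = 2004-12-31

2004-12-31


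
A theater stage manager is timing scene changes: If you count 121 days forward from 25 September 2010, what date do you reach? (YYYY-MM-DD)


Start: 2010-09-25
Adding 121 days
Days remaining in September: 5
After September: 116 days still to add
October 2010: 31 days, 85 remaining
November 2010: 30 days, 55 remaining
December 2010: 31 days, 24 remaining
January 2011 has 31 days, need 24
Result: 2011-01-24

2011-01-24


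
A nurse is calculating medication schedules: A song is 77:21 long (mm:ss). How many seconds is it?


Minutes: 77
Extra seconds: 21
Seconds per minute: 60
Minutes to seconds: 77 x 60 = 4620
Total: 4620 + 21 = 4641

4641


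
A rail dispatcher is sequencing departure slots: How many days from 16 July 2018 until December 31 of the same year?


Start: July 16, 2018
End: December 31, 2018
Days left in July: 15
August: 31
September: 30
October: 31
November: 30
... plus remaining months
Sum of remaining months: 153
Total: 15 + 153 = 168

168


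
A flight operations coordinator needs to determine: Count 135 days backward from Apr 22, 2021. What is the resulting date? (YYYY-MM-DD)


Start: 2021-04-22
Subtracting 135 days
Days already passed in April: 22
After going back through April: 113 more days to subtract
March 2021: 31 days, 82 remaining
February 2021: 28 days, 54 remaining
January 2021: 31 days, 23 remaining
December 2020 has 31 days, need 23
Result: 2020-12-08

2020-12-08


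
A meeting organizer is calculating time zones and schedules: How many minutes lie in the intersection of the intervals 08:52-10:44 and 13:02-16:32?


Interval A: [532, 644] minutes from midnight
Interval B: [782, 992] minutes from midnight
Overlap start = max(532, 782) = 782
Overlap end = min(644, 992) = 644
End <= start, so the intervals do not overlap: 0 minutes

0


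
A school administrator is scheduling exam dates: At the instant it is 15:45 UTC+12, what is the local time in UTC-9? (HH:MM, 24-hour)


Local time: 15:45 at UTC+12 (offset 12h)
Target zone: UTC-9 (offset -9h)
Difference: -9 - (12) = -21 hours
Calculation: 15 + (-21) = -6
Wraparound: (-6) mod 24 = 18
Result: 18:45

18:45


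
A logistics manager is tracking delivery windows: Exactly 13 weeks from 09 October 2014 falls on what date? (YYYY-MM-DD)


Start: 2014-10-09
Weeks to add: 13
Convert to days: 13 x 7 = 91 days
Add 91 days to 2014-10-09
Result: 2015-01-08

2015-01-08


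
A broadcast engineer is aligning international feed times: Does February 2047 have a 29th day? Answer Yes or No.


Year: 2047
Divisible by 4? 2047 / 4 = 511.75 -> No
Not divisible by 4, so NOT a leap year

No


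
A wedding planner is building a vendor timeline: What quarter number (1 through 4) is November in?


Month: November (month 11)
Q1: January-March (months 1-3)
Q2: April-June (months 4-6)
Q3: July-September (months 7-9)
Q4: October-December (months 10-12)
Month 11 falls in Q4

4


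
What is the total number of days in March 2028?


Month: March
Year: 2028
March is a 31-day month
Total: 31 days

31


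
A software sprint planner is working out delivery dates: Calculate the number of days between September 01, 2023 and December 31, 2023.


Start: September 01, 2023
End: December 31, 2023
Days left in September: 29
October: 31
November: 30
December: 31
Sum of remaining months: 92
Total: 29 + 92 = 121

121


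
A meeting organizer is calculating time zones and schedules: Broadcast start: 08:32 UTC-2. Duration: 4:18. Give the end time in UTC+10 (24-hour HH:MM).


Start: 08:32 in UTC-2
Step 1 - add duration:
  minutes: 32 + 18 = 50
  hours: 8 + 4 + 0 = 12
  end in UTC-2: 12:50
Step 2 - convert UTC-2 -> UTC+10:
  offset difference: 10 - (-2) = 12 hours
  12 + (12) = 24 -> mod 24 = 0
Result: 00:50 in UTC+10

00:50


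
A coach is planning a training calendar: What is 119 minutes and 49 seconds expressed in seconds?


Minutes: 119
Extra seconds: 49
Seconds per minute: 60
Minutes to seconds: 119 x 60 = 7140
Total: 7140 + 49 = 7189

7189


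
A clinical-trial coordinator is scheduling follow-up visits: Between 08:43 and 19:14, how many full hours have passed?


Start: 08:43
End: 19:14
Hour difference: 19 - 8 = 11 hours
Minute difference: 14 - 43 = -29 minutes
Total minutes: 631
Complete hours: 631 / 60 = 10 (remainder 31)

10


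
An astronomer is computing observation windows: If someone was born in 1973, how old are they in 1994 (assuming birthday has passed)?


Birth year: 1973
Current year: 1994
Age = current year - birth year
Age = 1994 - 1973 = 21

21


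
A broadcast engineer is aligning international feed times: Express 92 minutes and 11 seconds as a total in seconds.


Minutes: 92
Seconds: 11
Convert minutes to seconds: 92 x 60 = 5520
Add remaining seconds: 5520 + 11 = 5531

5531


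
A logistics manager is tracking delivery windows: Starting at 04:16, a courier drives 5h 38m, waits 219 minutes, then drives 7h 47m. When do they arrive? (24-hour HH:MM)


Depart: 04:16
Leg 1: +338 min -> 09:54
Layover: +219 min -> 13:33
Leg 2: +467 min -> 21:20
Total travel: 1024 minutes = 17h 4m
Arrival: 21:20

21:20


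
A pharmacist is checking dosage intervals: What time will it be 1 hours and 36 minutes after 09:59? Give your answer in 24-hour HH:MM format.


Start time: 09:59
Adding: 1 hours 36 minutes
Minutes: 59 + 36 = 95
Minute overflow: 95 >= 60, so carry 1 hour, minutes = 35
Hours: 9 + 1 + 1 = 11
Result: 11:35

11:35


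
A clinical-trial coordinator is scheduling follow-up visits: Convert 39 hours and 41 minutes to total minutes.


Hours: 39
Minutes: 41
Convert hours to minutes: 39 x 60 = 2340
Add remaining minutes: 2340 + 41 = 2381

2381


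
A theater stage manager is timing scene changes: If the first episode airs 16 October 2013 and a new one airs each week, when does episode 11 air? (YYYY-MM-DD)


First occurrence: 2013-10-16 (occurrence 1)
Each occurrence is 7 days after the previous.
Occurrence 11 is 10 weeks after the first.
10 weeks = 70 days
2013-10-16 + 70 days = 2013-12-25

2013-12-25


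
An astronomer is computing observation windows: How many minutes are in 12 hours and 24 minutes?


Hours: 12
Extra minutes: 24
Minutes per hour: 60
Hours to minutes: 12 x 60 = 720
Total: 720 + 24 = 744

744


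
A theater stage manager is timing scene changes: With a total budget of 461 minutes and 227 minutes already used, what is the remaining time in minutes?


Total budget: 461 minutes
Time used: 227 minutes
Remaining: 461 - 227 = 234 minutes
Percent used: 49.2%
Percent remaining: 50.8%

234


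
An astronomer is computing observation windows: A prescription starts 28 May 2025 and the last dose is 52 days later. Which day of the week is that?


Start: 2025-05-28 (Wednesday)
Step 1 - find target date: add 52 days
  2025-05-28 + 52 days = 2025-07-19
Step 2 - day of week:
  52 mod 7 = 3
  Wednesday + 3 days -> Saturday
Result: Saturday (2025-07-19)

Saturday


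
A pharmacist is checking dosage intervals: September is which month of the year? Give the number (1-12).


Calendar month order:
8. August
9. September <--
10. October
September is month number 9

9


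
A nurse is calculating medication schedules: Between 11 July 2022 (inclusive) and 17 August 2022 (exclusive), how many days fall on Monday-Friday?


Start: 2022-07-11 (Monday)
End (exclusive): 2022-08-17 (Wednesday)
Total calendar days: 37
Full weeks: 37 // 7 = 5 -> 25 weekdays
Remaining 2 days starting on Monday:
  Mon(w), Tue(w) -> 2 weekdays
Total business days: 25 + 2 = 27

27


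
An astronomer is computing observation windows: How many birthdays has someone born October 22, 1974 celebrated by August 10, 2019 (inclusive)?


Birth: 1974-10-22
Reference: 2019-08-10
Year difference: 2019 - 1974 = 45
Has birthday (10-22) occurred by 08-10? No
Birthday not yet reached this year -> subtract 1
Age in full years: 44

44


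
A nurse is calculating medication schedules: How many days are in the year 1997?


Year: 1997
Check leap year rules:
Divisible by 4? No
1997 is not a leap year
Days: 365

365


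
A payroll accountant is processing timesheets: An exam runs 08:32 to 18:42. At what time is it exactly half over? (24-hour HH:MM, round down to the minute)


Start time: 08:32 = 512 minutes from midnight
End time: 18:42 = 1122 minutes from midnight
Sum: 512 + 1122 = 1634
Midpoint: 1634 / 2 = 817 minutes
Convert: 817 / 60 = 13 hours, 37 minutes
Result: 13:37

13:37


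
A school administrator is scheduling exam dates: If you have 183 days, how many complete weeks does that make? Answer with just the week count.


Total days: 183
Days per week: 7
Division: 183 / 7 = 26 remainder 1
Complete weeks: 26
Remaining days: 1

26


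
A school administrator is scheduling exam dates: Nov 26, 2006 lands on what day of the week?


Date: 2006-11-26
January 1, 2006 is a Sunday
Day of year: 330
Offset from Jan 1: 329 days
329 mod 7 = 0
Result: Sunday

Sunday


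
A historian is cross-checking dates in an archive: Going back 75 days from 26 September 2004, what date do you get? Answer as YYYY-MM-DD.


Start: 2004-09-26
Subtracting 75 days
Days already passed in September: 26
After going back through September: 49 more days to subtract
August 2004: 31 days, 18 remaining
July 2004 has 31 days, need 18
Result: 2004-07-13

2004-07-13


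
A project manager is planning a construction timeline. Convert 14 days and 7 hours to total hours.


Days: 14
Extra hours: 7
Hours per day: 24
Days to hours: 14 x 24 = 336
Total: 336 + 7 = 343

343


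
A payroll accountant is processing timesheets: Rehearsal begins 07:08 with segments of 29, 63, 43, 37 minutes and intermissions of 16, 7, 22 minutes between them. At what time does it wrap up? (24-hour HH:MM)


Start: 07:08 = 428 min from midnight
  after task 1 (29 min): 07:37
  after break (16 min): 07:53
  after task 2 (63 min): 08:56
  after break (7 min): 09:03
  after task 3 (43 min): 09:46
  after break (22 min): 10:08
  after task 4 (37 min): 10:45
Total elapsed: 217 minutes
End time: 10:45

10:45


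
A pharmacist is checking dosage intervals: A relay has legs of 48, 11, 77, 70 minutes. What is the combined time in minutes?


Durations: 48, 11, 77, 70
Running sum: 48
+ 11 = 59
+ 77 = 136
+ 70 = 206
Total duration: 206 minutes
That is 3 hours and 26 minutes

206


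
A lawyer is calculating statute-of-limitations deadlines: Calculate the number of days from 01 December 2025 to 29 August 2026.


Start date: 2025-12-01
End date: 2026-08-29
Dec 2025: +31 days
Jan 2026: +31 days
Feb 2026: +28 days
... (6 more months)
Total: 271 days

271


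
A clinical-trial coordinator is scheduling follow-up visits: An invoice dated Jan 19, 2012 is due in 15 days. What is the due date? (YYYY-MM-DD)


Start: 2012-01-19
Adding 15 days
Days remaining in January: 12
After January: 3 days still to add
February 2012 has 29 days, need 3
Result: 2012-02-03

2012-02-03


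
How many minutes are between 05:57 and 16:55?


Start time: 05:57 = 357 minutes from midnight
End time: 16:55 = 1015 minutes from midnight
Difference: 1015 - 357 = 658 minutes
That is 10 hours and 58 minutes

658


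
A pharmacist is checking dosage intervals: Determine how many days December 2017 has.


Month: December
Year: 2017
December is a 31-day month
Total: 31 days

31


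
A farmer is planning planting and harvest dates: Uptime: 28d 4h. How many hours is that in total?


Days: 28
Extra hours: 4
Hours per day: 24
Days to hours: 28 x 24 = 672
Total: 672 + 4 = 676

676


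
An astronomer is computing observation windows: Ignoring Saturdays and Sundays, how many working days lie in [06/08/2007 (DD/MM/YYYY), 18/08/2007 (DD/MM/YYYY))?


Start: 2007-08-06 (Monday)
End (exclusive): 2007-08-18 (Saturday)
Total calendar days: 12
Full weeks: 12 // 7 = 1 -> 5 weekdays
Remaining 5 days starting on Monday:
  Mon(w), Tue(w), Wed(w), Thu(w), Fri(w) -> 5 weekdays
Total business days: 5 + 5 = 10

10


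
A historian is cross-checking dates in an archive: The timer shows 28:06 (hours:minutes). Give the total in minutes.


Hours: 28
Minutes: 6
Convert hours to minutes: 28 x 60 = 1680
Add remaining minutes: 1680 + 6 = 1686

1686


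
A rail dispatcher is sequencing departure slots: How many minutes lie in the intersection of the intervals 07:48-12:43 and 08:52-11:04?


Interval A: [468, 763] minutes from midnight
Interval B: [532, 664] minutes from midnight
Overlap start = max(468, 532) = 532
Overlap end = min(763, 664) = 664
Overlap = 664 - 532 = 132 minutes

132


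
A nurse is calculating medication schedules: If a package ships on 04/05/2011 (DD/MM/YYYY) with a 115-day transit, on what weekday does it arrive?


Start: 2011-05-04 (Wednesday)
Step 1 - find target date: add 115 days
  2011-05-04 + 115 days = 2011-08-27
Step 2 - day of week:
  115 mod 7 = 3
  Wednesday + 3 days -> Saturday
Result: Saturday (2011-08-27)

Saturday


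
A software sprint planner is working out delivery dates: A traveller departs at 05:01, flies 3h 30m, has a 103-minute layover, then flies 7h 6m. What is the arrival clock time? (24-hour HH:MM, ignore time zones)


Depart: 05:01
Leg 1: +210 min -> 08:31
Layover: +103 min -> 10:14
Leg 2: +426 min -> 17:20
Total travel: 739 minutes = 12h 19m
Arrival: 17:20

17:20


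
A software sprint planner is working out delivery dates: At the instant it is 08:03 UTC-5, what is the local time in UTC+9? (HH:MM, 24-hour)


Local time: 08:03 at UTC-5 (offset -5h)
Target zone: UTC+9 (offset 9h)
Difference: 9 - (-5) = 14 hours
Calculation: 8 + (14) = 22
Result: 22:03

22:03


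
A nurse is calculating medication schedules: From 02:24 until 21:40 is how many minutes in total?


Start time: 02:24 = 144 minutes from midnight
End time: 21:40 = 1300 minutes from midnight
Difference: 1300 - 144 = 1156 minutes
That is 19 hours and 16 minutes

1156


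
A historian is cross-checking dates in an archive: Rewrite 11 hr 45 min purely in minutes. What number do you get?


Hours: 11
Extra minutes: 45
Minutes per hour: 60
Hours to minutes: 11 x 60 = 660
Total: 660 + 45 = 705

705


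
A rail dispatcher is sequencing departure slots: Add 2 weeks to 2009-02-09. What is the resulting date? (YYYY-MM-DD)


Start: 2009-02-09
Weeks to add: 2
Convert to days: 2 x 7 = 14 days
Add 14 days to 2009-02-09
Result: 2009-02-23

2009-02-23


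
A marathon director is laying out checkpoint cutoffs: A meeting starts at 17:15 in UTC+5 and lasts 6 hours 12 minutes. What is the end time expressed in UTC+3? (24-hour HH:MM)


Start: 17:15 in UTC+5
Step 1 - add duration:
  minutes: 15 + 12 = 27
  hours: 17 + 6 + 0 = 23
  end in UTC+5: 23:27
Step 2 - convert UTC+5 -> UTC+3:
  offset difference: 3 - (5) = -2 hours
  23 + (-2) = 21 -> mod 24 = 21
Result: 21:27 in UTC+3

21:27


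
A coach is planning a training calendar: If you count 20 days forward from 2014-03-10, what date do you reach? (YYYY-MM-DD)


Start: 2014-03-10
Adding 20 days
Days remaining in March: 21
Result: 2014-03-30

2014-03-30


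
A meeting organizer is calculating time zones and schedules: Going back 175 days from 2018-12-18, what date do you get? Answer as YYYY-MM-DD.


Start: 2018-12-18
Subtracting 175 days
Days already passed in December: 18
After going back through December: 157 more days to subtract
November 2018: 30 days, 127 remaining
October 2018: 31 days, 96 remaining
September 2018: 30 days, 66 remaining
August 2018: 31 days, 35 remaining
Result: 2018-06-26

2018-06-26


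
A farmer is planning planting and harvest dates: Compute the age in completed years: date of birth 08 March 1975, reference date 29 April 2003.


Birth: 1975-03-08
Reference: 2003-04-29
Year difference: 2003 - 1975 = 28
Has birthday (03-08) occurred by 04-29? Yes
Age in full years: 28

28


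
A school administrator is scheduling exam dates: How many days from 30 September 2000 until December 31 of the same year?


Start: September 30, 2000
End: December 31, 2000
Days left in September: 0
October: 31
November: 30
December: 31
Sum of remaining months: 92
Total: 0 + 92 = 92

92


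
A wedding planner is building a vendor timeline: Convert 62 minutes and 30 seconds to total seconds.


Minutes: 62
Extra seconds: 30
Seconds per minute: 60
Minutes to seconds: 62 x 60 = 3720
Total: 3720 + 30 = 3750

3750


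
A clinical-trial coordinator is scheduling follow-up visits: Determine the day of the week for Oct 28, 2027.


Date: 2027-10-28
January 1, 2027 is a Friday
Day of year: 301
Offset from Jan 1: 300 days
300 mod 7 = 6
Result: Thursday

Thursday


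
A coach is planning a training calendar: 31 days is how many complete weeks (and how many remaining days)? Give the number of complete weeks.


Total days: 31
Days per week: 7
Division: 31 / 7 = 4 remainder 3
Complete weeks: 4
Remaining days: 3

4


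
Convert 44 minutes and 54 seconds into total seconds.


Minutes: 44
Seconds: 54
Convert minutes to seconds: 44 x 60 = 2640
Add remaining seconds: 2640 + 54 = 2694

2694


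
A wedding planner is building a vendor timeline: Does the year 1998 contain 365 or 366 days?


Year: 1998
Check leap year rules:
Divisible by 4? No
1998 is not a leap year
Days: 365

365


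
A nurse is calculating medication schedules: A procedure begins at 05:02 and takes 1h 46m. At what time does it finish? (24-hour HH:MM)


Start time: 05:02
Adding: 1 hours 46 minutes
Minutes: 2 + 46 = 48
Hours: 5 + 1 + 0 = 6
Result: 06:48

06:48


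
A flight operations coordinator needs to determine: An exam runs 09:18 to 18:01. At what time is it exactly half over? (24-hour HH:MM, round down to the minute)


Start time: 09:18 = 558 minutes from midnight
End time: 18:01 = 1081 minutes from midnight
Sum: 558 + 1081 = 1639
Midpoint: 1639 / 2 = 819 minutes
Convert: 819 / 60 = 13 hours, 39 minutes
Result: 13:39

13:39


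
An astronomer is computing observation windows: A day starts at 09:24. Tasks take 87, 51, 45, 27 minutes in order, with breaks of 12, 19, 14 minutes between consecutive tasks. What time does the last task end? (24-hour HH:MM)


Start: 09:24 = 564 min from midnight
  after task 1 (87 min): 10:51
  after break (12 min): 11:03
  after task 2 (51 min): 11:54
  after break (19 min): 12:13
  after task 3 (45 min): 12:58
  after break (14 min): 13:12
  after task 4 (27 min): 13:39
Total elapsed: 255 minutes
End time: 13:39

13:39


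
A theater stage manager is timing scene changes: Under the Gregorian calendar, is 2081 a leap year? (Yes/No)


Year: 2081
Divisible by 4? 2081 / 4 = 520.25 -> No
Not divisible by 4, so NOT a leap year

No


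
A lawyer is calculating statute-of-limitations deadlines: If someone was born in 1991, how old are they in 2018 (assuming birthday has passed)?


Birth year: 1991
Current year: 2018
Age = current year - birth year
Age = 2018 - 1991 = 27

27


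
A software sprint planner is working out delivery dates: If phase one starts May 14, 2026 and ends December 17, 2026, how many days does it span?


Start date: 2026-05-14
End date: 2026-12-17
May 2026: +18 days
Jun 2026: +30 days
Jul 2026: +31 days
... (5 more months)
Total: 217 days

217


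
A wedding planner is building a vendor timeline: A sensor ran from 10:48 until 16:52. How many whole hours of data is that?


Start: 10:48
End: 16:52
Hour difference: 16 - 10 = 6 hours
Minute difference: 52 - 48 = 4 minutes
Total minutes: 364
Complete hours: 364 / 60 = 6 (remainder 4)

6


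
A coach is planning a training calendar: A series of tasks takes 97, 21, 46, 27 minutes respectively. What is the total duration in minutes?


Durations: 97, 21, 46, 27
Running sum: 97
+ 21 = 118
+ 46 = 164
+ 27 = 191
Total duration: 191 minutes
That is 3 hours and 11 minutes

191


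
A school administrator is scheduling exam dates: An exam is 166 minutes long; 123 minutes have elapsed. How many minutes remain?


Total budget: 166 minutes
Time used: 123 minutes
Remaining: 166 - 123 = 43 minutes
Percent used: 74.1%
Percent remaining: 25.9%

43


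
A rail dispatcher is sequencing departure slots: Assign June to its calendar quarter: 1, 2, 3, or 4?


Month: June (month 6)
Q1: January-March (months 1-3)
Q2: April-June (months 4-6)
Q3: July-September (months 7-9)
Q4: October-December (months 10-12)
Month 6 falls in Q2

2


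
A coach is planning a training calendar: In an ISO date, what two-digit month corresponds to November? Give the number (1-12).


Calendar month order:
10. October
11. November <--
12. December
November is month number 11

11


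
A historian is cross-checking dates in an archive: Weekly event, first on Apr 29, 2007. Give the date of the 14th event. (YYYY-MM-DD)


First occurrence: 2007-04-29 (occurrence 1)
Each occurrence is 7 days after the previous.
Occurrence 14 is 13 weeks after the first.
13 weeks = 91 days
2007-04-29 + 91 days = 2007-07-29

2007-07-29


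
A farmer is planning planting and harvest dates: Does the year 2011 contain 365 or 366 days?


Year: 2011
Check leap year rules:
Divisible by 4? No
2011 is not a leap year
Days: 365

365


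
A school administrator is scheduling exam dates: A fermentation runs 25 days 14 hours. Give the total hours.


Days: 25
Extra hours: 14
Hours per day: 24
Days to hours: 25 x 24 = 600
Total: 600 + 14 = 614

614


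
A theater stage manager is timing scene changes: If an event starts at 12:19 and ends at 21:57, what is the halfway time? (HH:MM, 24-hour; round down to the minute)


Start time: 12:19 = 739 minutes from midnight
End time: 21:57 = 1317 minutes from midnight
Sum: 739 + 1317 = 2056
Midpoint: 2056 / 2 = 1028 minutes
Convert: 1028 / 60 = 17 hours, 8 minutes
Result: 17:08

17:08


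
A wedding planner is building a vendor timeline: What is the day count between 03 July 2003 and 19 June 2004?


Start date: 2003-07-03
End date: 2004-06-19
Jul 2003: +29 days
Aug 2003: +31 days
Sep 2003: +30 days
... (9 more months)
Total: 352 days

352


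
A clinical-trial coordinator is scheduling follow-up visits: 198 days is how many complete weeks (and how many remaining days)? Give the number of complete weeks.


Total days: 198
Days per week: 7
Division: 198 / 7 = 28 remainder 2
Complete weeks: 28
Remaining days: 2

28


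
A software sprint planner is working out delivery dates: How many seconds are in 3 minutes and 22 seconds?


Minutes: 3
Seconds: 22
Convert minutes to seconds: 3 x 60 = 180
Add remaining seconds: 180 + 22 = 202

202


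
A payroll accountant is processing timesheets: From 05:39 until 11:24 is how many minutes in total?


Start time: 05:39 = 339 minutes from midnight
End time: 11:24 = 684 minutes from midnight
Difference: 684 - 339 = 345 minutes
That is 5 hours and 45 minutes

345


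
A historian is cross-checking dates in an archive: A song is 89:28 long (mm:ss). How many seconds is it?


Minutes: 89
Extra seconds: 28
Seconds per minute: 60
Minutes to seconds: 89 x 60 = 5340
Total: 5340 + 28 = 5368

5368


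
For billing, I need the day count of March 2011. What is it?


Month: March
Year: 2011
March is a 31-day month
Total: 31 days

31


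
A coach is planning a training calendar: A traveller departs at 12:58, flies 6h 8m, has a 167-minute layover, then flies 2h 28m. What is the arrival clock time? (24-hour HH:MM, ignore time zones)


Depart: 12:58
Leg 1: +368 min -> 19:06
Layover: +167 min -> 21:53
Leg 2: +148 min -> 00:21
Total travel: 683 minutes = 11h 23m
Arrival: 00:21

00:21


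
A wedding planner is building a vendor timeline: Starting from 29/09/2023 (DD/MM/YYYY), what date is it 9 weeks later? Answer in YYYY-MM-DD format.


Start: 2023-09-29
Weeks to add: 9
Convert to days: 9 x 7 = 63 days
Add 63 days to 2023-09-29
Result: 2023-12-01

2023-12-01


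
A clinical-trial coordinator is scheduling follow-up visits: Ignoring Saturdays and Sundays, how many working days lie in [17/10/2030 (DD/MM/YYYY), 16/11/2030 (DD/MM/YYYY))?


Start: 2030-10-17 (Thursday)
End (exclusive): 2030-11-16 (Saturday)
Total calendar days: 30
Full weeks: 30 // 7 = 4 -> 20 weekdays
Remaining 2 days starting on Thursday:
  Thu(w), Fri(w) -> 2 weekdays
Total business days: 20 + 2 = 22

22
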